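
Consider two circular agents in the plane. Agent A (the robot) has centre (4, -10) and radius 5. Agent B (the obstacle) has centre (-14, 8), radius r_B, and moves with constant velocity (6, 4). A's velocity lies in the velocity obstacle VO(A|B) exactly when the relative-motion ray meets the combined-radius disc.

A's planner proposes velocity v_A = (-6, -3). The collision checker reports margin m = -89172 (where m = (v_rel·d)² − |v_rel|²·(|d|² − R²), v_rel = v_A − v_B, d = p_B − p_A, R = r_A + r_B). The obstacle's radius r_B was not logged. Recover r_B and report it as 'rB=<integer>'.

m = -89172
d = (-18, 18);  v_rel = (-12, -7),  |v_rel|² = 193
v_rel×d = (-12)·(18) − (-7)·(-18) = -342
since m = R²·193 − (-342)²:  R² = (116964 + -89172) / 193 = 144
R = √144 = 12  ⇒  r_B = 12 − 5 = 7

rB=7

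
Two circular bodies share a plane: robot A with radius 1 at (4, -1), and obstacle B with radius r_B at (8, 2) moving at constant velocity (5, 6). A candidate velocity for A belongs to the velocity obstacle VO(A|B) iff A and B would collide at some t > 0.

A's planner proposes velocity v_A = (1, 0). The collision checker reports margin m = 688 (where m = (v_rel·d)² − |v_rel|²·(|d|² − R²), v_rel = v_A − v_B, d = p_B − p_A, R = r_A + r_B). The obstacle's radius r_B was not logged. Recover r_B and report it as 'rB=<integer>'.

m = 688
d = (4, 3);  v_rel = (-4, -6),  |v_rel|² = 52
v_rel×d = (-4)·(3) − (-6)·(4) = 12
since m = R²·52 − 12²:  R² = (144 + 688) / 52 = 16
R = √16 = 4  ⇒  r_B = 4 − 1 = 3

rB=3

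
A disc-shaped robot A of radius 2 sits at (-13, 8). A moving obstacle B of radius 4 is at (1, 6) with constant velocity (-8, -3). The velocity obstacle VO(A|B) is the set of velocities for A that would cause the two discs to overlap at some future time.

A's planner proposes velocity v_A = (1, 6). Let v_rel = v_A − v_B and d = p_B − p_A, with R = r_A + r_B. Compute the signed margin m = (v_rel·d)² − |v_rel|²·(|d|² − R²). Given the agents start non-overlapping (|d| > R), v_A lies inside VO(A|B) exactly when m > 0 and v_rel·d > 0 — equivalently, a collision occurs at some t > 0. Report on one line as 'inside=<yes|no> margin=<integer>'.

d = (14, -2),  |d|² = 200;  R = 2+4 = 6,  c = 200−6² = 164
v_rel = (9, 9),  |v_rel|² = 162;  v_rel·d = (9)·(14) + (9)·(-2) = 108
162·t² − 216·t + 164 = 0  ⇒  m = 108² − 162·164 = -14904
m = -14904 < 0,  v_rel·d = 108 > 0  ⇒  outside

inside=no margin=-14904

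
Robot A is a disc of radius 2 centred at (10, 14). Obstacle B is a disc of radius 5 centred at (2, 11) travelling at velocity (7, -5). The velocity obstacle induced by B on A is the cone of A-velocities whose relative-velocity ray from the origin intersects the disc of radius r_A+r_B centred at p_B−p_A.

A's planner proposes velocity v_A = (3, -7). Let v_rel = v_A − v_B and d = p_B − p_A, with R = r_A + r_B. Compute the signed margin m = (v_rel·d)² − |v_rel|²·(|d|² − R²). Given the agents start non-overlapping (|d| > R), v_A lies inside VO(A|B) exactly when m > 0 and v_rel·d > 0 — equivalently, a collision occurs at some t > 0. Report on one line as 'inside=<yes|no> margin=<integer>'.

d = (-8, -3),  |d|² = 73;  R = 2+5 = 7,  c = 73−7² = 24
v_rel = (-4, -2),  |v_rel|² = 20;  v_rel·d = (-4)·(-8) + (-2)·(-3) = 38
20·t² − 76·t + 24 = 0  ⇒  m = 38² − 20·24 = 964
m = 964 > 0,  v_rel·d = 38 > 0  ⇒  inside

inside=yes margin=964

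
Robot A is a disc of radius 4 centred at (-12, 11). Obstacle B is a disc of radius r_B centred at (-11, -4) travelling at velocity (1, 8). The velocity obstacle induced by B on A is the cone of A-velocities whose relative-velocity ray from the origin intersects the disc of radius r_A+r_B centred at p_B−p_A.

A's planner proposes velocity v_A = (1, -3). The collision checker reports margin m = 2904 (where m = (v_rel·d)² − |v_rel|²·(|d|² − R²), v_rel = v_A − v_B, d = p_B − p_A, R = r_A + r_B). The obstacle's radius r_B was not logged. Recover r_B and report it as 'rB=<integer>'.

m = 2904
d = (1, -15);  v_rel = (0, -11),  |v_rel|² = 121
v_rel×d = (0)·(-15) − (-11)·(1) = 11
since m = R²·121 − 11²:  R² = (121 + 2904) / 121 = 25
R = √25 = 5  ⇒  r_B = 5 − 4 = 1

rB=1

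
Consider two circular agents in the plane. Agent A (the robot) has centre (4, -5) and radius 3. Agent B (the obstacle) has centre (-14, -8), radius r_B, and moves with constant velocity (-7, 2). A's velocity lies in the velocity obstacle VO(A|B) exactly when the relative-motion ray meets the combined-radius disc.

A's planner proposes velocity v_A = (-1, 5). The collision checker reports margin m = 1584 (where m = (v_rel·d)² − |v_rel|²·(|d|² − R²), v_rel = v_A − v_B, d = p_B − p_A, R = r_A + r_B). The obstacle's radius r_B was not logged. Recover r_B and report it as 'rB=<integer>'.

m = 1584
d = (-18, -3);  v_rel = (6, 3),  |v_rel|² = 45
v_rel×d = (6)·(-3) − (3)·(-18) = 36
since m = R²·45 − 36²:  R² = (1296 + 1584) / 45 = 64
R = √64 = 8  ⇒  r_B = 8 − 3 = 5

rB=5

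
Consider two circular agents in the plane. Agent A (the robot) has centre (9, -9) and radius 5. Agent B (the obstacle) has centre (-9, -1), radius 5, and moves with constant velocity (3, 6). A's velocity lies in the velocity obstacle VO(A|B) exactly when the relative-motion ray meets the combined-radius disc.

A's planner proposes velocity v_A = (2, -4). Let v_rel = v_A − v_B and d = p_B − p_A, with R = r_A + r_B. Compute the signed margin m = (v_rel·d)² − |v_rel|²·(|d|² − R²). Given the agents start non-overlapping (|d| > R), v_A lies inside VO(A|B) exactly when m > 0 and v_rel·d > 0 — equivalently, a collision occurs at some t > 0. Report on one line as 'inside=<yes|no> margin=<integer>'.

d = (-18, 8),  |d|² = 388;  R = 5+5 = 10,  c = 388−10² = 288
v_rel = (-1, -10),  |v_rel|² = 101;  v_rel·d = (-1)·(-18) + (-10)·(8) = -62
101·t² + 124·t + 288 = 0  ⇒  m = (-62)² − 101·288 = -25244
m = -25244 < 0,  v_rel·d = -62 < 0  ⇒  outside

inside=no margin=-25244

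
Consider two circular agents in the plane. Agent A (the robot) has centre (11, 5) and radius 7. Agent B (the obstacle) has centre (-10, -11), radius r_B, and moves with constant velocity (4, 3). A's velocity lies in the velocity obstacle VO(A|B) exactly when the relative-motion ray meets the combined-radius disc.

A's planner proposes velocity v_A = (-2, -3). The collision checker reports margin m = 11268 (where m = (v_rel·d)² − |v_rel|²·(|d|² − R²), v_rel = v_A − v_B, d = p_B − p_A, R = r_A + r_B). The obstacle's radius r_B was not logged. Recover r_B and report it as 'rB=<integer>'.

m = 11268
d = (-21, -16);  v_rel = (-6, -6),  |v_rel|² = 72
v_rel×d = (-6)·(-16) − (-6)·(-21) = -30
since m = R²·72 − (-30)²:  R² = (900 + 11268) / 72 = 169
R = √169 = 13  ⇒  r_B = 13 − 7 = 6

rB=6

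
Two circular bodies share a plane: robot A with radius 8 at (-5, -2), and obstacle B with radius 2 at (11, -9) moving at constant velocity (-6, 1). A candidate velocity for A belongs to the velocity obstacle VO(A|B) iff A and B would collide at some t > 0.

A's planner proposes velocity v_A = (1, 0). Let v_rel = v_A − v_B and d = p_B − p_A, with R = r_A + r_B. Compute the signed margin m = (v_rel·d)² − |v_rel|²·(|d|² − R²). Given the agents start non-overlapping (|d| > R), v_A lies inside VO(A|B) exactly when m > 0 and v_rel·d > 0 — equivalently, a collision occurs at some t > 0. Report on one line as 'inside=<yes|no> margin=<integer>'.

d = (16, -7),  |d|² = 305;  R = 8+2 = 10,  c = 305−10² = 205
v_rel = (7, -1),  |v_rel|² = 50;  v_rel·d = (7)·(16) + (-1)·(-7) = 119
50·t² − 238·t + 205 = 0  ⇒  m = 119² − 50·205 = 3911
m = 3911 > 0,  v_rel·d = 119 > 0  ⇒  inside

inside=yes margin=3911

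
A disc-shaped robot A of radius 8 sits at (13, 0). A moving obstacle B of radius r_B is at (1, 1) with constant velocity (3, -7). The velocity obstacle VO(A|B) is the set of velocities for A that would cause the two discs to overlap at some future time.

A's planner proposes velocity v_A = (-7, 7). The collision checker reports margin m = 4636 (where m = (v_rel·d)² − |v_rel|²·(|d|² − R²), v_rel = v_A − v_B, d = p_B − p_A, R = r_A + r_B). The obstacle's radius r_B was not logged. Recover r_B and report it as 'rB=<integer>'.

m = 4636
d = (-12, 1);  v_rel = (-10, 14),  |v_rel|² = 296
v_rel×d = (-10)·(1) − (14)·(-12) = 158
since m = R²·296 − 158²:  R² = (24964 + 4636) / 296 = 100
R = √100 = 10  ⇒  r_B = 10 − 8 = 2

rB=2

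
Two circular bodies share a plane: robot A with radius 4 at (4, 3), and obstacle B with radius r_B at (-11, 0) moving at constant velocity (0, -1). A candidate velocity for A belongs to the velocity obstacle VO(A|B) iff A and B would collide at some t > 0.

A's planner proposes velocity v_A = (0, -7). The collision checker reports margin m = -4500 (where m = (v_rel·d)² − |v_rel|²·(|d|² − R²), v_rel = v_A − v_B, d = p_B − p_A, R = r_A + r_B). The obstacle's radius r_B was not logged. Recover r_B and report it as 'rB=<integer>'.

m = -4500
d = (-15, -3);  v_rel = (0, -6),  |v_rel|² = 36
v_rel×d = (0)·(-3) − (-6)·(-15) = -90
since m = R²·36 − (-90)²:  R² = (8100 + -4500) / 36 = 100
R = √100 = 10  ⇒  r_B = 10 − 4 = 6

rB=6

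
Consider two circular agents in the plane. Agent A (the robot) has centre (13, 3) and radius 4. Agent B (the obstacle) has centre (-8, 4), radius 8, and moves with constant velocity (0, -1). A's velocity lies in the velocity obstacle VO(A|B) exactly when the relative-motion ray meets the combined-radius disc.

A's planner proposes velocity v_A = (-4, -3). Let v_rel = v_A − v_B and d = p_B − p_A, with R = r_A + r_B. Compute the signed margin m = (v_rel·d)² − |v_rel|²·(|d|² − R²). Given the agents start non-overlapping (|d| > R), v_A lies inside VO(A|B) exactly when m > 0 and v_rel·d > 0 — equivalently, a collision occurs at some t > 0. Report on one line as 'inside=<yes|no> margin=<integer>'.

d = (-21, 1),  |d|² = 442;  R = 4+8 = 12,  c = 442−12² = 298
v_rel = (-4, -2),  |v_rel|² = 20;  v_rel·d = (-4)·(-21) + (-2)·(1) = 82
20·t² − 164·t + 298 = 0  ⇒  m = 82² − 20·298 = 764
m = 764 > 0,  v_rel·d = 82 > 0  ⇒  inside

inside=yes margin=764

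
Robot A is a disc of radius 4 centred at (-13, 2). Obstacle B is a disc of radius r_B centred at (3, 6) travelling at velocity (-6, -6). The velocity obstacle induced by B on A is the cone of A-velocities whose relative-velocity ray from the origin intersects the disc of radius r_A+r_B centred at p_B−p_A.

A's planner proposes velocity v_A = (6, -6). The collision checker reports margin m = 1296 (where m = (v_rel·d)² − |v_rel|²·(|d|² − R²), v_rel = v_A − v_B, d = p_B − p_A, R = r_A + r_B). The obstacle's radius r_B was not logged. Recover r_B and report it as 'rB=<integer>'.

m = 1296
d = (16, 4);  v_rel = (12, 0),  |v_rel|² = 144
v_rel×d = (12)·(4) − (0)·(16) = 48
since m = R²·144 − 48²:  R² = (2304 + 1296) / 144 = 25
R = √25 = 5  ⇒  r_B = 5 − 4 = 1

rB=1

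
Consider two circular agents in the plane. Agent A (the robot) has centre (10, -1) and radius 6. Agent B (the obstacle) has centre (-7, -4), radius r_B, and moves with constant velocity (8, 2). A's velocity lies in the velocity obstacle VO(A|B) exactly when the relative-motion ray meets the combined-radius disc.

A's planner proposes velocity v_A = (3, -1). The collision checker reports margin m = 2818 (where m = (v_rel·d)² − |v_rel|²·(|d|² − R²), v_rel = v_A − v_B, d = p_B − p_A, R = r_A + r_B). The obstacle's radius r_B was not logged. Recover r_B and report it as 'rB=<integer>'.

m = 2818
d = (-17, -3);  v_rel = (-5, -3),  |v_rel|² = 34
v_rel×d = (-5)·(-3) − (-3)·(-17) = -36
since m = R²·34 − (-36)²:  R² = (1296 + 2818) / 34 = 121
R = √121 = 11  ⇒  r_B = 11 − 6 = 5

rB=5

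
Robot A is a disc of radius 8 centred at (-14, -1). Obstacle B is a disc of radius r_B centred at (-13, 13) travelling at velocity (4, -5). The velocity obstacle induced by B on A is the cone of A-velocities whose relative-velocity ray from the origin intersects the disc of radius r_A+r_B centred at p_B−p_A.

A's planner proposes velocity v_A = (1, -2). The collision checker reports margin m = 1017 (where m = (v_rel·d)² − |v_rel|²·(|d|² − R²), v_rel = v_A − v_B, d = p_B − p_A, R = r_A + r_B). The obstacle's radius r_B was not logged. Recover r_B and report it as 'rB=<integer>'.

m = 1017
d = (1, 14);  v_rel = (-3, 3),  |v_rel|² = 18
v_rel×d = (-3)·(14) − (3)·(1) = -45
since m = R²·18 − (-45)²:  R² = (2025 + 1017) / 18 = 169
R = √169 = 13  ⇒  r_B = 13 − 8 = 5

rB=5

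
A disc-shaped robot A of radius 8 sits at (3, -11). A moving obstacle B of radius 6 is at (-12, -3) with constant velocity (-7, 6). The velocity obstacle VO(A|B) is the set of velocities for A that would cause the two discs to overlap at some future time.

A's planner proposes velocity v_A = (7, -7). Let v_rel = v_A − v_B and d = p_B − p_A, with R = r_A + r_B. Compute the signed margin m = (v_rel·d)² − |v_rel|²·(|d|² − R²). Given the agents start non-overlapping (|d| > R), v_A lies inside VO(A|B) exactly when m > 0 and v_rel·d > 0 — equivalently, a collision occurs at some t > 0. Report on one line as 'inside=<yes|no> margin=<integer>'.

d = (-15, 8),  |d|² = 289;  R = 8+6 = 14,  c = 289−14² = 93
v_rel = (14, -13),  |v_rel|² = 365;  v_rel·d = (14)·(-15) + (-13)·(8) = -314
365·t² + 628·t + 93 = 0  ⇒  m = (-314)² − 365·93 = 64651
m = 64651 > 0,  v_rel·d = -314 < 0  ⇒  outside

inside=no margin=64651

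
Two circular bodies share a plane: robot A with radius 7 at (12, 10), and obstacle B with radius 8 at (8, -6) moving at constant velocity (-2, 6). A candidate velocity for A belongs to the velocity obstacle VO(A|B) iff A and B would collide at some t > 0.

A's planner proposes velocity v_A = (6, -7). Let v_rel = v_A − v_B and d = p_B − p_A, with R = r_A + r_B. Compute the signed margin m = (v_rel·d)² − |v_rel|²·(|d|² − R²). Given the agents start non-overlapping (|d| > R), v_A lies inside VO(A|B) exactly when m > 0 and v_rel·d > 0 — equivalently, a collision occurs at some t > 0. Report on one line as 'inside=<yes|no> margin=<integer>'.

d = (-4, -16),  |d|² = 272;  R = 7+8 = 15,  c = 272−15² = 47
v_rel = (8, -13),  |v_rel|² = 233;  v_rel·d = (8)·(-4) + (-13)·(-16) = 176
233·t² − 352·t + 47 = 0  ⇒  m = 176² − 233·47 = 20025
m = 20025 > 0,  v_rel·d = 176 > 0  ⇒  inside

inside=yes margin=20025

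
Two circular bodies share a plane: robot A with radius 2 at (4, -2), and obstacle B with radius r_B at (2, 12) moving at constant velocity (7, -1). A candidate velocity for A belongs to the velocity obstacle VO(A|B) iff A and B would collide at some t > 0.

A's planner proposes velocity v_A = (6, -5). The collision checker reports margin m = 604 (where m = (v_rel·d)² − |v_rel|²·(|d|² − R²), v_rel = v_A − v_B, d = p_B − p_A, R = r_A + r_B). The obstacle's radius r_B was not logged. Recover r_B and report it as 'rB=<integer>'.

m = 604
d = (-2, 14);  v_rel = (-1, -4),  |v_rel|² = 17
v_rel×d = (-1)·(14) − (-4)·(-2) = -22
since m = R²·17 − (-22)²:  R² = (484 + 604) / 17 = 64
R = √64 = 8  ⇒  r_B = 8 − 2 = 6

rB=6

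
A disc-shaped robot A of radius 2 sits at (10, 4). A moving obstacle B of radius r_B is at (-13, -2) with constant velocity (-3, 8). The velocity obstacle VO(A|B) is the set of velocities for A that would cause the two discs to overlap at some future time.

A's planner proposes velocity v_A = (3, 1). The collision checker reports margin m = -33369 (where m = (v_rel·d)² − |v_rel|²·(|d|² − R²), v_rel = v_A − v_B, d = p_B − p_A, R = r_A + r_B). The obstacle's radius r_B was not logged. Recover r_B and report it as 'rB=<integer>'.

m = -33369
d = (-23, -6);  v_rel = (6, -7),  |v_rel|² = 85
v_rel×d = (6)·(-6) − (-7)·(-23) = -197
since m = R²·85 − (-197)²:  R² = (38809 + -33369) / 85 = 64
R = √64 = 8  ⇒  r_B = 8 − 2 = 6

rB=6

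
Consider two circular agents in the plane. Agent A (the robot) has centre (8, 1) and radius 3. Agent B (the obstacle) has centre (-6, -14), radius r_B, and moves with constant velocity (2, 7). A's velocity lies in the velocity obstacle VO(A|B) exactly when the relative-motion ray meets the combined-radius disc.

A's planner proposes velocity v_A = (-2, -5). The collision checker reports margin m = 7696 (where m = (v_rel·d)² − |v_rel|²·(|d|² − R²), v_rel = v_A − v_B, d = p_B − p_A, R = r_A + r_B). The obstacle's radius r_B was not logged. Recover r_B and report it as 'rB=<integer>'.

m = 7696
d = (-14, -15);  v_rel = (-4, -12),  |v_rel|² = 160
v_rel×d = (-4)·(-15) − (-12)·(-14) = -108
since m = R²·160 − (-108)²:  R² = (11664 + 7696) / 160 = 121
R = √121 = 11  ⇒  r_B = 11 − 3 = 8

rB=8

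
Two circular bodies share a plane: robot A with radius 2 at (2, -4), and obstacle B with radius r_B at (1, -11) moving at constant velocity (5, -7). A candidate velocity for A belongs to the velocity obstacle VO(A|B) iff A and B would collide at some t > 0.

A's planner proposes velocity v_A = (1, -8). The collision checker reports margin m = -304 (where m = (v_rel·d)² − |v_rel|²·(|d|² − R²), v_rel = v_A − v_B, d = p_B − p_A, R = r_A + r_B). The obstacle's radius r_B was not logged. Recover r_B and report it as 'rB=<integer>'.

m = -304
d = (-1, -7);  v_rel = (-4, -1),  |v_rel|² = 17
v_rel×d = (-4)·(-7) − (-1)·(-1) = 27
since m = R²·17 − 27²:  R² = (729 + -304) / 17 = 25
R = √25 = 5  ⇒  r_B = 5 − 2 = 3

rB=3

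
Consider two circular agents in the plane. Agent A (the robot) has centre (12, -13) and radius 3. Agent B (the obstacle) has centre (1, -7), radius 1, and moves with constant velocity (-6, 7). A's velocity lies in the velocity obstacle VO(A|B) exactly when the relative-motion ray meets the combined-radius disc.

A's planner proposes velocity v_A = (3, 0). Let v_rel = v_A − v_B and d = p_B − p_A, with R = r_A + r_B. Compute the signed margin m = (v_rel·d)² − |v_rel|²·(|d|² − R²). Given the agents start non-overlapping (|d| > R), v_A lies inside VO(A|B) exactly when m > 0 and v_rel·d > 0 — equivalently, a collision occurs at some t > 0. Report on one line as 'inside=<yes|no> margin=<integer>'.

d = (-11, 6),  |d|² = 157;  R = 3+1 = 4,  c = 157−4² = 141
v_rel = (9, -7),  |v_rel|² = 130;  v_rel·d = (9)·(-11) + (-7)·(6) = -141
130·t² + 282·t + 141 = 0  ⇒  m = (-141)² − 130·141 = 1551
m = 1551 > 0,  v_rel·d = -141 < 0  ⇒  outside

inside=no margin=1551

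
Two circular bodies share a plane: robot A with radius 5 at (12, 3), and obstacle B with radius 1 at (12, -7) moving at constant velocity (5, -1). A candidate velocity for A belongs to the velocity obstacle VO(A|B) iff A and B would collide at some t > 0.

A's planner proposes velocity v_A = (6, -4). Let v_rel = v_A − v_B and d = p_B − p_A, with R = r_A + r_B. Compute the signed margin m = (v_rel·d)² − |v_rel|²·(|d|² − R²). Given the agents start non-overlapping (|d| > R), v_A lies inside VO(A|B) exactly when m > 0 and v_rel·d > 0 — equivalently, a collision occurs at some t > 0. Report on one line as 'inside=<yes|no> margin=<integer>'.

d = (0, -10),  |d|² = 100;  R = 5+1 = 6,  c = 100−6² = 64
v_rel = (1, -3),  |v_rel|² = 10;  v_rel·d = (1)·(0) + (-3)·(-10) = 30
10·t² − 60·t + 64 = 0  ⇒  m = 30² − 10·64 = 260
m = 260 > 0,  v_rel·d = 30 > 0  ⇒  inside

inside=yes margin=260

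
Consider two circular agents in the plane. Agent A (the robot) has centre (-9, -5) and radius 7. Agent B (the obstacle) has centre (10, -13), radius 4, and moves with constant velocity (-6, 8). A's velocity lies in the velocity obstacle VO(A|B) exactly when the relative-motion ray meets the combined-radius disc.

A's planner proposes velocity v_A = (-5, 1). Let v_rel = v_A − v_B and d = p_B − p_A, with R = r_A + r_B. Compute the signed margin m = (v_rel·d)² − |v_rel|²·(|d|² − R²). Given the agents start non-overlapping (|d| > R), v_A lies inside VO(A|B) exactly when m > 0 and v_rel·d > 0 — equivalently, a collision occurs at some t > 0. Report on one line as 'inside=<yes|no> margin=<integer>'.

d = (19, -8),  |d|² = 425;  R = 7+4 = 11,  c = 425−11² = 304
v_rel = (1, -7),  |v_rel|² = 50;  v_rel·d = (1)·(19) + (-7)·(-8) = 75
50·t² − 150·t + 304 = 0  ⇒  m = 75² − 50·304 = -9575
m = -9575 < 0,  v_rel·d = 75 > 0  ⇒  outside

inside=no margin=-9575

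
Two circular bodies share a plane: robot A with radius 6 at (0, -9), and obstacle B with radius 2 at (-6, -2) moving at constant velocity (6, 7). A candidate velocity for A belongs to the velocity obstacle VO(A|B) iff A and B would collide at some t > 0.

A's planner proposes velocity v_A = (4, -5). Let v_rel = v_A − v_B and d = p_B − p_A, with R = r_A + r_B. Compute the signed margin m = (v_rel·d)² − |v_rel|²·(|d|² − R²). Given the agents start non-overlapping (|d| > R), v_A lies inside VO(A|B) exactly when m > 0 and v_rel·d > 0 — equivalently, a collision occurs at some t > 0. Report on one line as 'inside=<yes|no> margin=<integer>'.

d = (-6, 7),  |d|² = 85;  R = 6+2 = 8,  c = 85−8² = 21
v_rel = (-2, -12),  |v_rel|² = 148;  v_rel·d = (-2)·(-6) + (-12)·(7) = -72
148·t² + 144·t + 21 = 0  ⇒  m = (-72)² − 148·21 = 2076
m = 2076 > 0,  v_rel·d = -72 < 0  ⇒  outside

inside=no margin=2076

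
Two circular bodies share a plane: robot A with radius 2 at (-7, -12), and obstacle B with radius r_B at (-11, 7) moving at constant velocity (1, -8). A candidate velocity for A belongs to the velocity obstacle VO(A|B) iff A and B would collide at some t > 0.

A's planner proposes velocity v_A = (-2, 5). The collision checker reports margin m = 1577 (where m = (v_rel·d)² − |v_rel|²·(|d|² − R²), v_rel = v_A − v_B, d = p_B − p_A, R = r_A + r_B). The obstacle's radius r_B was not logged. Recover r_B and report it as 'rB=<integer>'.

m = 1577
d = (-4, 19);  v_rel = (-3, 13),  |v_rel|² = 178
v_rel×d = (-3)·(19) − (13)·(-4) = -5
since m = R²·178 − (-5)²:  R² = (25 + 1577) / 178 = 9
R = √9 = 3  ⇒  r_B = 3 − 2 = 1

rB=1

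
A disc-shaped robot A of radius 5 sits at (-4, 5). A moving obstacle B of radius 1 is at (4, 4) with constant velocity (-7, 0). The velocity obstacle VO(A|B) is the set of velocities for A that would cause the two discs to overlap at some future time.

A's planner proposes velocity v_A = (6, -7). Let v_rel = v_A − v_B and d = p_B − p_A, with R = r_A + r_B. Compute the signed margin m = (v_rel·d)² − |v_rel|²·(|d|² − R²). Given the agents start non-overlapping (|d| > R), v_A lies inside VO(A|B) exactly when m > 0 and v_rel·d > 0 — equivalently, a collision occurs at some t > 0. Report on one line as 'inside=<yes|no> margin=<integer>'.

d = (8, -1),  |d|² = 65;  R = 5+1 = 6,  c = 65−6² = 29
v_rel = (13, -7),  |v_rel|² = 218;  v_rel·d = (13)·(8) + (-7)·(-1) = 111
218·t² − 222·t + 29 = 0  ⇒  m = 111² − 218·29 = 5999
m = 5999 > 0,  v_rel·d = 111 > 0  ⇒  inside

inside=yes margin=5999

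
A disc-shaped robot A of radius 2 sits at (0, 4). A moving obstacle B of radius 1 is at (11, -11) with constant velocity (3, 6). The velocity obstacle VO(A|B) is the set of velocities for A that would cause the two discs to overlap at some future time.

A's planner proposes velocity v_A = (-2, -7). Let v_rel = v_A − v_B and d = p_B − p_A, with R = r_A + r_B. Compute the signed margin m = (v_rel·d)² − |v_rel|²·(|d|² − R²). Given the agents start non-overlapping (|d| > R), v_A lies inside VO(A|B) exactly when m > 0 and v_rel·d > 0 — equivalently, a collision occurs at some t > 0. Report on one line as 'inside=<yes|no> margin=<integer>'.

d = (11, -15),  |d|² = 346;  R = 2+1 = 3,  c = 346−3² = 337
v_rel = (-5, -13),  |v_rel|² = 194;  v_rel·d = (-5)·(11) + (-13)·(-15) = 140
194·t² − 280·t + 337 = 0  ⇒  m = 140² − 194·337 = -45778
m = -45778 < 0,  v_rel·d = 140 > 0  ⇒  outside

inside=no margin=-45778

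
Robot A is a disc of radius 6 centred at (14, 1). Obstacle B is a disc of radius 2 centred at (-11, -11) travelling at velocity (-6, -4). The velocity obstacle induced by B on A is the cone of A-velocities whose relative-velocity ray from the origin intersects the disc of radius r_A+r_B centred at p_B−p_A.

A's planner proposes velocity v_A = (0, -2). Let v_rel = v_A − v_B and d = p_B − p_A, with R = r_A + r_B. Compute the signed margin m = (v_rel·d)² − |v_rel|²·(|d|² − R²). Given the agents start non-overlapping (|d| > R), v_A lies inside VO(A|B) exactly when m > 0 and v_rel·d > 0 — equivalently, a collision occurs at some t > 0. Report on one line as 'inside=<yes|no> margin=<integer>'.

d = (-25, -12),  |d|² = 769;  R = 6+2 = 8,  c = 769−8² = 705
v_rel = (6, 2),  |v_rel|² = 40;  v_rel·d = (6)·(-25) + (2)·(-12) = -174
40·t² + 348·t + 705 = 0  ⇒  m = (-174)² − 40·705 = 2076
m = 2076 > 0,  v_rel·d = -174 < 0  ⇒  outside

inside=no margin=2076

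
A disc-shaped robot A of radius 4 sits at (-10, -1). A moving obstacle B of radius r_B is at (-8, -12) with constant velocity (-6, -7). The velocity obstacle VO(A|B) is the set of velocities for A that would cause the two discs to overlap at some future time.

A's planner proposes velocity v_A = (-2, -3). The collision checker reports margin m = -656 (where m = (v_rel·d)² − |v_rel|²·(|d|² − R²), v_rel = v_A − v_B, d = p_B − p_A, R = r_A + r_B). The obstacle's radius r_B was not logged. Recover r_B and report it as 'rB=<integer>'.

m = -656
d = (2, -11);  v_rel = (4, 4),  |v_rel|² = 32
v_rel×d = (4)·(-11) − (4)·(2) = -52
since m = R²·32 − (-52)²:  R² = (2704 + -656) / 32 = 64
R = √64 = 8  ⇒  r_B = 8 − 4 = 4

rB=4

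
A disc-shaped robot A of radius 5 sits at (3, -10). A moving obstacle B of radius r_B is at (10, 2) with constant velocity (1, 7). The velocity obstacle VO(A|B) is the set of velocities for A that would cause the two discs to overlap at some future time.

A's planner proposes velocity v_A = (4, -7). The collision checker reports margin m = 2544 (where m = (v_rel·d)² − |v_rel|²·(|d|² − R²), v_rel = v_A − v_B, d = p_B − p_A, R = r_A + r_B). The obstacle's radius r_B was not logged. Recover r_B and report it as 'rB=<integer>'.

m = 2544
d = (7, 12);  v_rel = (3, -14),  |v_rel|² = 205
v_rel×d = (3)·(12) − (-14)·(7) = 134
since m = R²·205 − 134²:  R² = (17956 + 2544) / 205 = 100
R = √100 = 10  ⇒  r_B = 10 − 5 = 5

rB=5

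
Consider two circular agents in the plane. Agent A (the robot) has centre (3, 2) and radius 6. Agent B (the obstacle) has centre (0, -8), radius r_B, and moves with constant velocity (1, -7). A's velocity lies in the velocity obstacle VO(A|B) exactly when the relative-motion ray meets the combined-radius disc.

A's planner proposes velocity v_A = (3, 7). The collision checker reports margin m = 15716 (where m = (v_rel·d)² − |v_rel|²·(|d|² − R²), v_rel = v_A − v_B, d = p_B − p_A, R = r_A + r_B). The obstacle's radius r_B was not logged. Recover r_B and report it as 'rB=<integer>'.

m = 15716
d = (-3, -10);  v_rel = (2, 14),  |v_rel|² = 200
v_rel×d = (2)·(-10) − (14)·(-3) = 22
since m = R²·200 − 22²:  R² = (484 + 15716) / 200 = 81
R = √81 = 9  ⇒  r_B = 9 − 6 = 3

rB=3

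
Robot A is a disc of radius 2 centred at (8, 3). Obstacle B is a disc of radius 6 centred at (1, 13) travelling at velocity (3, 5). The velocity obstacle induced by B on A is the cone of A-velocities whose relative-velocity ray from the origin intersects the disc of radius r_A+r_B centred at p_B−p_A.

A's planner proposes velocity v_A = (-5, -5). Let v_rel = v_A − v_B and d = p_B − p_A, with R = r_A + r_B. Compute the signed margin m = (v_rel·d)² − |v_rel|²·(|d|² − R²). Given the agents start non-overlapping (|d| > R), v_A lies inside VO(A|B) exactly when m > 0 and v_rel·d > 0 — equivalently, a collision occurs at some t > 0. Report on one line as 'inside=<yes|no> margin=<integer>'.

d = (-7, 10),  |d|² = 149;  R = 2+6 = 8,  c = 149−8² = 85
v_rel = (-8, -10),  |v_rel|² = 164;  v_rel·d = (-8)·(-7) + (-10)·(10) = -44
164·t² + 88·t + 85 = 0  ⇒  m = (-44)² − 164·85 = -12004
m = -12004 < 0,  v_rel·d = -44 < 0  ⇒  outside

inside=no margin=-12004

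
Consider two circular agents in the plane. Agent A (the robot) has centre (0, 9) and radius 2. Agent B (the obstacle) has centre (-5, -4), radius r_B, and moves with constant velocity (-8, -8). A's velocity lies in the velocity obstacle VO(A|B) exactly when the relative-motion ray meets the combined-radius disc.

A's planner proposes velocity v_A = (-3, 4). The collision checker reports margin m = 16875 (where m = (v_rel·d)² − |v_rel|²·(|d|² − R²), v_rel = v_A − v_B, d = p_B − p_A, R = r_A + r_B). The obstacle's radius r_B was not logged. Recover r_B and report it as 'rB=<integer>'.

m = 16875
d = (-5, -13);  v_rel = (5, 12),  |v_rel|² = 169
v_rel×d = (5)·(-13) − (12)·(-5) = -5
since m = R²·169 − (-5)²:  R² = (25 + 16875) / 169 = 100
R = √100 = 10  ⇒  r_B = 10 − 2 = 8

rB=8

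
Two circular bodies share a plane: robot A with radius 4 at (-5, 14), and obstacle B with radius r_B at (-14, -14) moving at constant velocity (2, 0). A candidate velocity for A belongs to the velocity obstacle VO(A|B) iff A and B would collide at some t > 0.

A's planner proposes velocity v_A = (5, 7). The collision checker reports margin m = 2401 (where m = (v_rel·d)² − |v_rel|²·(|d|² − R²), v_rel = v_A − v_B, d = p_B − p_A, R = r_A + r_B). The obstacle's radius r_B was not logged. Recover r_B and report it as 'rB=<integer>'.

m = 2401
d = (-9, -28);  v_rel = (3, 7),  |v_rel|² = 58
v_rel×d = (3)·(-28) − (7)·(-9) = -21
since m = R²·58 − (-21)²:  R² = (441 + 2401) / 58 = 49
R = √49 = 7  ⇒  r_B = 7 − 4 = 3

rB=3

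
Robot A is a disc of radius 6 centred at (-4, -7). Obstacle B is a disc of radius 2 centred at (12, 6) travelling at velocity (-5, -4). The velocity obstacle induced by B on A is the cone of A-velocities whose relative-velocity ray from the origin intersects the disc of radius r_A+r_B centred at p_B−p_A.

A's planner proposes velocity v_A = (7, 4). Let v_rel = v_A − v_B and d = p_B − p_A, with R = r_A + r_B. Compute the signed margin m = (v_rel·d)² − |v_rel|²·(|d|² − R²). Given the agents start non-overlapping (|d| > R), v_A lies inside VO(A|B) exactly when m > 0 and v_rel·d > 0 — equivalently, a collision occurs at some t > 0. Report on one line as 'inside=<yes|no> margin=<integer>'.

d = (16, 13),  |d|² = 425;  R = 6+2 = 8,  c = 425−8² = 361
v_rel = (12, 8),  |v_rel|² = 208;  v_rel·d = (12)·(16) + (8)·(13) = 296
208·t² − 592·t + 361 = 0  ⇒  m = 296² − 208·361 = 12528
m = 12528 > 0,  v_rel·d = 296 > 0  ⇒  inside

inside=yes margin=12528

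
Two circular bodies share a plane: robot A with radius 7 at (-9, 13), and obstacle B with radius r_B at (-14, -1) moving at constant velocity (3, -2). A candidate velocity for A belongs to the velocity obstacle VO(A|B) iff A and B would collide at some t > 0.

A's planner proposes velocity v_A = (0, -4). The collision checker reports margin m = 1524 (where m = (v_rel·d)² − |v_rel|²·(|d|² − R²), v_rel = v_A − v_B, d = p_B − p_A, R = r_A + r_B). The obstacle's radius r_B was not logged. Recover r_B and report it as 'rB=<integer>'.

m = 1524
d = (-5, -14);  v_rel = (-3, -2),  |v_rel|² = 13
v_rel×d = (-3)·(-14) − (-2)·(-5) = 32
since m = R²·13 − 32²:  R² = (1024 + 1524) / 13 = 196
R = √196 = 14  ⇒  r_B = 14 − 7 = 7

rB=7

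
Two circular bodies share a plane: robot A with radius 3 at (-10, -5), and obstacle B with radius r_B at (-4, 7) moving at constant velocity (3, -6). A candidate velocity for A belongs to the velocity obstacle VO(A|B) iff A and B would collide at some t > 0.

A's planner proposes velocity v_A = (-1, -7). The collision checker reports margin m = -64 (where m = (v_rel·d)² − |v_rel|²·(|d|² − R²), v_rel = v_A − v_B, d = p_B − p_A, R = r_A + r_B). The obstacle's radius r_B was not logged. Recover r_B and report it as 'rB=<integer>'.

m = -64
d = (6, 12);  v_rel = (-4, -1),  |v_rel|² = 17
v_rel×d = (-4)·(12) − (-1)·(6) = -42
since m = R²·17 − (-42)²:  R² = (1764 + -64) / 17 = 100
R = √100 = 10  ⇒  r_B = 10 − 3 = 7

rB=7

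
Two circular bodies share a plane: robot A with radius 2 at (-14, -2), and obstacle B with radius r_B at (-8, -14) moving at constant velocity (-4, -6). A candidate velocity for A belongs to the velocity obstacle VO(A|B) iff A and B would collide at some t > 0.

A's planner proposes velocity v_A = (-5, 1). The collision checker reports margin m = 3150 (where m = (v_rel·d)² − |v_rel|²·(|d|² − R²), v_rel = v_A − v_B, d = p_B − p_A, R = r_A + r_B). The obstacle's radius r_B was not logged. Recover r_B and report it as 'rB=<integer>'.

m = 3150
d = (6, -12);  v_rel = (-1, 7),  |v_rel|² = 50
v_rel×d = (-1)·(-12) − (7)·(6) = -30
since m = R²·50 − (-30)²:  R² = (900 + 3150) / 50 = 81
R = √81 = 9  ⇒  r_B = 9 − 2 = 7

rB=7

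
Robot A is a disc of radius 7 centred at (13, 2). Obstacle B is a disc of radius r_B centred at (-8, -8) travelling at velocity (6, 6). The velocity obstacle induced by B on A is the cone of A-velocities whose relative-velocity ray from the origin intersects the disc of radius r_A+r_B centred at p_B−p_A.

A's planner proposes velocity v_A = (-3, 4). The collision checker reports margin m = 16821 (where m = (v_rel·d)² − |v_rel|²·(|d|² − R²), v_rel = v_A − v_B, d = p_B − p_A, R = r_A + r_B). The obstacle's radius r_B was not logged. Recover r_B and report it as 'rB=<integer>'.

m = 16821
d = (-21, -10);  v_rel = (-9, -2),  |v_rel|² = 85
v_rel×d = (-9)·(-10) − (-2)·(-21) = 48
since m = R²·85 − 48²:  R² = (2304 + 16821) / 85 = 225
R = √225 = 15  ⇒  r_B = 15 − 7 = 8

rB=8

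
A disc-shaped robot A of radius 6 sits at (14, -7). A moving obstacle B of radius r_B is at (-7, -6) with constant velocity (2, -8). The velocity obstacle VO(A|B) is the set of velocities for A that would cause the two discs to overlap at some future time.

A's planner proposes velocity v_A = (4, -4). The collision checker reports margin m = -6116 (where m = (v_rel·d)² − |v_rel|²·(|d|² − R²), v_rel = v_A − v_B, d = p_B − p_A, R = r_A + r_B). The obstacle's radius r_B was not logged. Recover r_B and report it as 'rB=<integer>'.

m = -6116
d = (-21, 1);  v_rel = (2, 4),  |v_rel|² = 20
v_rel×d = (2)·(1) − (4)·(-21) = 86
since m = R²·20 − 86²:  R² = (7396 + -6116) / 20 = 64
R = √64 = 8  ⇒  r_B = 8 − 6 = 2

rB=2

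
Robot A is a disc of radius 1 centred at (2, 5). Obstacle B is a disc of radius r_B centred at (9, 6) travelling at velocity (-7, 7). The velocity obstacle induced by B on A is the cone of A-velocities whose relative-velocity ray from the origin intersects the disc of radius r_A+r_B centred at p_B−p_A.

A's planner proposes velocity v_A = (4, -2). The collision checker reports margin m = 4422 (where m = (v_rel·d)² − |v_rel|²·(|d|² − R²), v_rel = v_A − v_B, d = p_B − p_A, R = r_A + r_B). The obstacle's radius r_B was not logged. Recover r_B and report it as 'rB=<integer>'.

m = 4422
d = (7, 1);  v_rel = (11, -9),  |v_rel|² = 202
v_rel×d = (11)·(1) − (-9)·(7) = 74
since m = R²·202 − 74²:  R² = (5476 + 4422) / 202 = 49
R = √49 = 7  ⇒  r_B = 7 − 1 = 6

rB=6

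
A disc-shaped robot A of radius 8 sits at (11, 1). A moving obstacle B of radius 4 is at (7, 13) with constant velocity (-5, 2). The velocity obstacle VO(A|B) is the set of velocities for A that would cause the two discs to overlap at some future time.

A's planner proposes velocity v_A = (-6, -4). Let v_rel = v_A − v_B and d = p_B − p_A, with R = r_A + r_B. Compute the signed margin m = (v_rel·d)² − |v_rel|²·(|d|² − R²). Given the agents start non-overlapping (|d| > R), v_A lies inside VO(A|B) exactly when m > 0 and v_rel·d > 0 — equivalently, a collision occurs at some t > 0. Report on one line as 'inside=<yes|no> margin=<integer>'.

d = (-4, 12),  |d|² = 160;  R = 8+4 = 12,  c = 160−12² = 16
v_rel = (-1, -6),  |v_rel|² = 37;  v_rel·d = (-1)·(-4) + (-6)·(12) = -68
37·t² + 136·t + 16 = 0  ⇒  m = (-68)² − 37·16 = 4032
m = 4032 > 0,  v_rel·d = -68 < 0  ⇒  outside

inside=no margin=4032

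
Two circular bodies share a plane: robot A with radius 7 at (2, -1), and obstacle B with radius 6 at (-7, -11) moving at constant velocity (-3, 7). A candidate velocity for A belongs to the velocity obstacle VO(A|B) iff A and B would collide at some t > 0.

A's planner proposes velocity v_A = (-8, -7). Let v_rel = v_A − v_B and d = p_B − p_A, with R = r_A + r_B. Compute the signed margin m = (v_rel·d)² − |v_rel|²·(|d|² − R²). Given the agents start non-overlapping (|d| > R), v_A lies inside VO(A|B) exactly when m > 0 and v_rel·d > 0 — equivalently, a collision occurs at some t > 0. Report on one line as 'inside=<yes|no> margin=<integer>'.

d = (-9, -10),  |d|² = 181;  R = 7+6 = 13,  c = 181−13² = 12
v_rel = (-5, -14),  |v_rel|² = 221;  v_rel·d = (-5)·(-9) + (-14)·(-10) = 185
221·t² − 370·t + 12 = 0  ⇒  m = 185² − 221·12 = 31573
m = 31573 > 0,  v_rel·d = 185 > 0  ⇒  inside

inside=yes margin=31573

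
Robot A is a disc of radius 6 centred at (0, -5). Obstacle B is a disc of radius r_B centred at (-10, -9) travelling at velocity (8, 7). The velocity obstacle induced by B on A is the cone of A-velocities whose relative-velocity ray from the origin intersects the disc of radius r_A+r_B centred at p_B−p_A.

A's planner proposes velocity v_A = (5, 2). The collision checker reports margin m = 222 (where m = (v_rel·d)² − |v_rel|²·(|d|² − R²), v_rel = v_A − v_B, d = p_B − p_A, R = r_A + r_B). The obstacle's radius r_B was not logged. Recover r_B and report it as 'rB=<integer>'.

m = 222
d = (-10, -4);  v_rel = (-3, -5),  |v_rel|² = 34
v_rel×d = (-3)·(-4) − (-5)·(-10) = -38
since m = R²·34 − (-38)²:  R² = (1444 + 222) / 34 = 49
R = √49 = 7  ⇒  r_B = 7 − 6 = 1

rB=1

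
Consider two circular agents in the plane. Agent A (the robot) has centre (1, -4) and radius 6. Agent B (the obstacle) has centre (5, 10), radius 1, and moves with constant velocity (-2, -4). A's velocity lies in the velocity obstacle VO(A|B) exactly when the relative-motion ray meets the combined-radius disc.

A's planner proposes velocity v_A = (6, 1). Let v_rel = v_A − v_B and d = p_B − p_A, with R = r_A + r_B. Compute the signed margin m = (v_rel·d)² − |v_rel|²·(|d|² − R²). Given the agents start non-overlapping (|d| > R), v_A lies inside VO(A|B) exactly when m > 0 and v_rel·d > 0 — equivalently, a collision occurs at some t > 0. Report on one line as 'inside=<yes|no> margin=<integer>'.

d = (4, 14),  |d|² = 212;  R = 6+1 = 7,  c = 212−7² = 163
v_rel = (8, 5),  |v_rel|² = 89;  v_rel·d = (8)·(4) + (5)·(14) = 102
89·t² − 204·t + 163 = 0  ⇒  m = 102² − 89·163 = -4103
m = -4103 < 0,  v_rel·d = 102 > 0  ⇒  outside

inside=no margin=-4103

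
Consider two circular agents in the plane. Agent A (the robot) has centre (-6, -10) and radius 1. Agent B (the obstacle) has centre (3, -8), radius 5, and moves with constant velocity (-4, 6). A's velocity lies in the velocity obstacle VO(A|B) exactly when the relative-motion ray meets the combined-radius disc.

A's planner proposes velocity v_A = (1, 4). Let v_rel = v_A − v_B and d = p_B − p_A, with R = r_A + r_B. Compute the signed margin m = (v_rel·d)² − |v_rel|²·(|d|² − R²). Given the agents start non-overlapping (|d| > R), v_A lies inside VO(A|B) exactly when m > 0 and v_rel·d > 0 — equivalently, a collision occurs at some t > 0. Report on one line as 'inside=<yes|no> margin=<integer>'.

d = (9, 2),  |d|² = 85;  R = 1+5 = 6,  c = 85−6² = 49
v_rel = (5, -2),  |v_rel|² = 29;  v_rel·d = (5)·(9) + (-2)·(2) = 41
29·t² − 82·t + 49 = 0  ⇒  m = 41² − 29·49 = 260
m = 260 > 0,  v_rel·d = 41 > 0  ⇒  inside

inside=yes margin=260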